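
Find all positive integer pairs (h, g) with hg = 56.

The positive divisors of 56 are: 1, 2, 4, 7, 8, 14, 28, 56.
Each divisor d gives the pair (d, 56/d):
(1, 56), (2, 28), (4, 14), (7, 8), (8, 7), (14, 4), (28, 2), (56, 1)

(1, 56), (2, 28), (4, 14), (7, 8), (8, 7), (14, 4), (28, 2), (56, 1)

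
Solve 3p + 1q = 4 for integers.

Step 1: Check solvability.
gcd(3, 1) = 1
Since 1 divides 4, solutions exist.

Step 2: Apply extended Euclidean algorithm to find gcd.
We find integers such that 3*x0 + 1*y0 = 1

Step 3: Scale the particular solution.
Multiply by 4/1 = 4:
p = 0, q = 4

Step 4: Verify.
3*(0) + 1*(4) = 4 = 4 ✓

p = 0, q = 4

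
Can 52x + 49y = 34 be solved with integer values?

Step 1: Compute gcd(52, 49).
gcd(52, 49) = 1

Step 2: Check divisibility.
Does 1 divide 34? 34 = 1 x 34, so yes.

By the theorem on linear Diophantine equations, 52x + 49y = 34 has integer solutions if and only if gcd(52, 49) divides 34. Since 1 | 34, solutions exist.

Yes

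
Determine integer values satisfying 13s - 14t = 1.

Step 1: Check solvability.
gcd(13, 14) = 1
Since 1 divides 1, solutions exist.

Step 2: Apply extended Euclidean algorithm to find gcd.
We find integers such that 13*x0 + 14*y0 = 1

Step 3: Scale the particular solution.
Multiply by 1/1 = 1:
s = -1, t = -1

Step 4: Verify.
13*(-1) - 14*(-1) = 1 = 1 ✓

s = -1, t = -1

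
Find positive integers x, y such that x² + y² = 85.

Search for x with 85 - x² a perfect square.
x = 2: 85 - 2² = 85 - 4 = 81 = 9² ✓
So x = 2, y = 9.

x = 2, y = 9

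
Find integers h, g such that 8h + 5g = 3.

Step 1: Check solvability.
gcd(8, 5) = 1
Since 1 divides 3, solutions exist.

Step 2: Apply extended Euclidean algorithm to find gcd.
We find integers such that 8*x0 + 5*y0 = 1

Step 3: Scale the particular solution.
Multiply by 3/1 = 3:
h = 6, g = -9

Step 4: Verify.
8*(6) + 5*(-9) = 3 = 3 ✓

h = 6, g = -9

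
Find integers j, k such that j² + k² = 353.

We need to find integers j, k > 0 such that j² + k² = 353.
Trying j = 8: k² = 353 - 8² = 353 - 64 = 289
k = 17
Check: 8² + 17² = 64 + 289 = 353 ✓

353 = 8² + 17²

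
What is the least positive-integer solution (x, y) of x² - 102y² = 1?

We seek the smallest positive integers (x, y) with x² - 102y² = 1, i.e., x² = 102y² + 1.
Try successive y values:
y = 1: x² = 102·1² + 1 = 103, not a perfect square
y = 2: x² = 102·2² + 1 = 409, not a perfect square
y = 3: x² = 102·3² + 1 = 919, not a perfect square
... continuing the search (or via continued fractions) ...
y = 10: x² = 102·10² + 1 = 10201, x = 101 ✓

Verify: 101² - 102·10² = 10201 - 10200 = 1 ✓

x = 101, y = 10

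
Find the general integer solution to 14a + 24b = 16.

Step 1: Compute gcd(14, 24) = 2.
Since 2 divides 16, solutions exist.

Step 2: Find a particular solution using extended Euclidean algorithm.
We get a₀ = -40, b₀ = 24.
Check: 14*-40 + 24*24 = 16 = 16 ✓

Step 3: Write the general solution.
a = -40 + (24/2)t = -40 + 12t
b = 24 - (14/2)t = 24 - 7t
for any integer t.

a = -40 + 12t, b = 24 - 7t for integer t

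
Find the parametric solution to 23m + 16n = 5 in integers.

Step 1: Compute gcd(23, 16) = 1.
Since 1 divides 5, solutions exist.

Step 2: Find a particular solution using extended Euclidean algorithm.
We get m₀ = 35, n₀ = -50.
Check: 23*35 + 16*-50 = 5 = 5 ✓

Step 3: Write the general solution.
m = 35 + (16/1)t = 35 + 16t
n = -50 - (23/1)t = -50 - 23t
for any integer t.

m = 35 + 16t, n = -50 - 23t for integer t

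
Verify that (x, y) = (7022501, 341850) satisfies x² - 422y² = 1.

Compute x² = 7022501² = 49315520295001
Compute 422y² = 422·341850² = 422·116861422500 = 49315520295000
x² - 422y² = 49315520295001 - 49315520295000 = 1
Since this equals 1, (7022501, 341850) is a solution.

Yes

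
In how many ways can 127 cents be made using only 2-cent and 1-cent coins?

We need non-negative integers (x, y) with 2x + 1y = 127.
For each x from 0 to 63, check if (127 - 2x) is a non-negative multiple of 1.
Solutions (x, y): (0,127), (1,125), (2,123), (3,121), ...
Count: 64

64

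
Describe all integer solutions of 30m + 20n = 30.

Step 1: Compute gcd(30, 20) = 10.
Since 10 divides 30, solutions exist.

Step 2: Find a particular solution using extended Euclidean algorithm.
We get m₀ = 3, n₀ = -3.
Check: 30*3 + 20*-3 = 30 = 30 ✓

Step 3: Write the general solution.
m = 3 + (20/10)t = 3 + 2t
n = -3 - (30/10)t = -3 - 3t
for any integer t.

m = 3 + 2t, n = -3 - 3t for integer t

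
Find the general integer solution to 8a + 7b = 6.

Step 1: Compute gcd(8, 7) = 1.
Since 1 divides 6, solutions exist.

Step 2: Find a particular solution using extended Euclidean algorithm.
We get a₀ = 6, b₀ = -6.
Check: 8*6 + 7*-6 = 6 = 6 ✓

Step 3: Write the general solution.
a = 6 + (7/1)t = 6 + 7t
b = -6 - (8/1)t = -6 - 8t
for any integer t.

a = 6 + 7t, b = -6 - 8t for integer t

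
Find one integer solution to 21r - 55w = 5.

Step 1: Check solvability.
gcd(21, 55) = 1
Since 1 divides 5, solutions exist.

Step 2: Apply extended Euclidean algorithm to find gcd.
We find integers such that 21*x0 + 55*y0 = 1

Step 3: Scale the particular solution.
Multiply by 5/1 = 5:
r = 105, w = 40

Step 4: Verify.
21*(105) - 55*(40) = 5 = 5 ✓

r = 105, w = 40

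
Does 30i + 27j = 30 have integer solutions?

Step 1: Compute gcd(30, 27).
gcd(30, 27) = 3

Step 2: Check divisibility.
Does 3 divide 30? 30 = 3 x 10, so yes.

By the theorem on linear Diophantine equations, 30i + 27j = 30 has integer solutions if and only if gcd(30, 27) divides 30. Since 3 | 30, solutions exist.

Yes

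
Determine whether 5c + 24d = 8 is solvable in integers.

Step 1: Compute gcd(5, 24).
gcd(5, 24) = 1

Step 2: Check divisibility.
Does 1 divide 8? 8 = 1 x 8, so yes.

By the theorem on linear Diophantine equations, 5c + 24d = 8 has integer solutions if and only if gcd(5, 24) divides 8. Since 1 | 8, solutions exist.

Yes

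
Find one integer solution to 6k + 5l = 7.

Step 1: Check solvability.
gcd(6, 5) = 1
Since 1 divides 7, solutions exist.

Step 2: Apply extended Euclidean algorithm to find gcd.
We find integers such that 6*x0 + 5*y0 = 1

Step 3: Scale the particular solution.
Multiply by 7/1 = 7:
k = 7, l = -7

Step 4: Verify.
6*(7) + 5*(-7) = 7 = 7 ✓

k = 7, l = -7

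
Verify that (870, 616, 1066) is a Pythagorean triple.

Compute a² + b² = 870² + 616² = 756900 + 379456 = 1136356
Compute c² = 1066² = 1136356
Since 1136356 = 1136356, confirmed.

Yes, it is a Pythagorean triple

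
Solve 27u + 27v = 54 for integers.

Step 1: Check solvability.
gcd(27, 27) = 27
Since 27 divides 54, solutions exist.

Step 2: Apply extended Euclidean algorithm to find gcd.
We find integers such that 27*x0 + 27*y0 = 27

Step 3: Scale the particular solution.
Multiply by 54/27 = 2:
u = 0, v = 2

Step 4: Verify.
27*(0) + 27*(2) = 54 = 54 ✓

u = 0, v = 2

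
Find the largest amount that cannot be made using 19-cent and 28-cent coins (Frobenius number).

For two coprime denominations a and b, the Frobenius number (largest value not representable as a non-negative combination) is ab - a - b.
Here gcd(19, 28) = 1, so they are coprime.
F(19, 28) = 19·28 - 19 - 28 = 532 - 47 = 485

485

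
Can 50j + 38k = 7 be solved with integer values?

Step 1: Compute gcd(50, 38).
gcd(50, 38) = 2

Step 2: Check divisibility.
Does 2 divide 7? 7 = 2 x 3 + 1, so no.

By the theorem on linear Diophantine equations, 50j + 38k = 7 has integer solutions if and only if gcd(50, 38) divides 7. Since 2 does not divide 7, no solutions exist.

No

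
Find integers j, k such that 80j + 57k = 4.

Step 1: Check solvability.
gcd(80, 57) = 1
Since 1 divides 4, solutions exist.

Step 2: Apply extended Euclidean algorithm to find gcd.
We find integers such that 80*x0 + 57*y0 = 1

Step 3: Scale the particular solution.
Multiply by 4/1 = 4:
j = 20, k = -28

Step 4: Verify.
80*(20) + 57*(-28) = 4 = 4 ✓

j = 20, k = -28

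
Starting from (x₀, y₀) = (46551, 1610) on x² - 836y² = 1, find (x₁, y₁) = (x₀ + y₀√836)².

Solutions to x² - Dy² = 1 are generated by powers of (x₀ + y₀√D).
The next solution satisfies x₁ + y₁√836 = (x₀ + y₀√836)², giving:
x₁ = x₀² + 836y₀² = 46551² + 836·1610² = 2166995601 + 2166995600 = 4333991201
y₁ = 2x₀y₀ = 2·46551·1610 = 149894220

Verify: 4333991201² - 836·149894220² = 18783479730345422401 - 18783479730345422400 = 1 ✓

x = 4333991201, y = 149894220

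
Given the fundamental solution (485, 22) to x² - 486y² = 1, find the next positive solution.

Solutions to x² - Dy² = 1 are generated by powers of (x₀ + y₀√D).
The next solution satisfies x₁ + y₁√486 = (x₀ + y₀√486)², giving:
x₁ = x₀² + 486y₀² = 485² + 486·22² = 235225 + 235224 = 470449
y₁ = 2x₀y₀ = 2·485·22 = 21340

Verify: 470449² - 486·21340² = 221322261601 - 221322261600 = 1 ✓

x = 470449, y = 21340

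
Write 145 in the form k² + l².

We need to find integers k, l > 0 such that k² + l² = 145.
Trying k = 1: l² = 145 - 1² = 145 - 1 = 144
l = 12
Check: 1² + 12² = 1 + 144 = 145 ✓

145 = 1² + 12²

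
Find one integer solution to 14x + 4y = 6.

Step 1: Check solvability.
gcd(14, 4) = 2
Since 2 divides 6, solutions exist.

Step 2: Apply extended Euclidean algorithm to find gcd.
We find integers such that 14*x0 + 4*y0 = 2

Step 3: Scale the particular solution.
Multiply by 6/2 = 3:
x = 3, y = -9

Step 4: Verify.
14*(3) + 4*(-9) = 6 = 6 ✓

x = 3, y = -9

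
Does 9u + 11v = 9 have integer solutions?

Step 1: Compute gcd(9, 11).
gcd(9, 11) = 1

Step 2: Check divisibility.
Does 1 divide 9? 9 = 1 x 9, so yes.

By the theorem on linear Diophantine equations, 9u + 11v = 9 has integer solutions if and only if gcd(9, 11) divides 9. Since 1 | 9, solutions exist.

Yes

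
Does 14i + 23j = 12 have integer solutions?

Step 1: Compute gcd(14, 23).
gcd(14, 23) = 1

Step 2: Check divisibility.
Does 1 divide 12? 12 = 1 x 12, so yes.

By the theorem on linear Diophantine equations, 14i + 23j = 12 has integer solutions if and only if gcd(14, 23) divides 12. Since 1 | 12, solutions exist.

Yes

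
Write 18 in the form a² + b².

We need to find integers a, b > 0 such that a² + b² = 18.
Trying a = 3: b² = 18 - 3² = 18 - 9 = 9
b = 3
Check: 3² + 3² = 9 + 9 = 18 ✓

18 = 3² + 3²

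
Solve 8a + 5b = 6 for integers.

Step 1: Check solvability.
gcd(8, 5) = 1
Since 1 divides 6, solutions exist.

Step 2: Apply extended Euclidean algorithm to find gcd.
We find integers such that 8*x0 + 5*y0 = 1

Step 3: Scale the particular solution.
Multiply by 6/1 = 6:
a = 12, b = -18

Step 4: Verify.
8*(12) + 5*(-18) = 6 = 6 ✓

a = 12, b = -18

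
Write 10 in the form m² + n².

We need to find integers m, n > 0 such that m² + n² = 10.
Trying m = 1: n² = 10 - 1² = 10 - 1 = 9
n = 3
Check: 1² + 3² = 1 + 9 = 10 ✓

10 = 1² + 3²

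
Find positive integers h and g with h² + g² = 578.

We need to find integers h, g > 0 such that h² + g² = 578.
Trying h = 7: g² = 578 - 7² = 578 - 49 = 529
g = 23
Check: 7² + 23² = 49 + 529 = 578 ✓

578 = 7² + 23²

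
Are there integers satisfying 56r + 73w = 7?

Step 1: Compute gcd(56, 73).
gcd(56, 73) = 1

Step 2: Check divisibility.
Does 1 divide 7? 7 = 1 x 7, so yes.

By the theorem on linear Diophantine equations, 56r + 73w = 7 has integer solutions if and only if gcd(56, 73) divides 7. Since 1 | 7, solutions exist.

Yes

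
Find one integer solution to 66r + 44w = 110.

Step 1: Check solvability.
gcd(66, 44) = 22
Since 22 divides 110, solutions exist.

Step 2: Apply extended Euclidean algorithm to find gcd.
We find integers such that 66*x0 + 44*y0 = 22

Step 3: Scale the particular solution.
Multiply by 110/22 = 5:
r = 5, w = -5

Step 4: Verify.
66*(5) + 44*(-5) = 110 = 110 ✓

r = 5, w = -5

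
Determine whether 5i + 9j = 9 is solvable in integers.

Step 1: Compute gcd(5, 9).
gcd(5, 9) = 1

Step 2: Check divisibility.
Does 1 divide 9? 9 = 1 x 9, so yes.

By the theorem on linear Diophantine equations, 5i + 9j = 9 has integer solutions if and only if gcd(5, 9) divides 9. Since 1 | 9, solutions exist.

Yes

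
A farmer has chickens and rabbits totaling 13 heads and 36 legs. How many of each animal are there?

Let c = chickens, r = rabbits.
Heads: c + r = 13
Legs: 2c + 4r = 36
From the first equation, c = 13 - r. Substitute:
2(13 - r) + 4r = 36
26 + 2r = 36
r = (36 - 26)/2 = 5
c = 13 - 5 = 8

Chickens: 8, Rabbits: 5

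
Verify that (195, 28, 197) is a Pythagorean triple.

Compute a² + b² = 195² + 28² = 38025 + 784 = 38809
Compute c² = 197² = 38809
Since 38809 = 38809, confirmed.

Yes, it is a Pythagorean triple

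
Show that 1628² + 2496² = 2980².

Compute a² + b² = 1628² + 2496² = 2650384 + 6230016 = 8880400
Compute c² = 2980² = 8880400
Since 8880400 = 8880400, confirmed.

Yes, it is a Pythagorean triple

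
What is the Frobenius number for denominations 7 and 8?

For two coprime denominations a and b, the Frobenius number (largest value not representable as a non-negative combination) is ab - a - b.
Here gcd(7, 8) = 1, so they are coprime.
F(7, 8) = 7·8 - 7 - 8 = 56 - 15 = 41

41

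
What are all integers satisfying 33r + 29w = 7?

Step 1: Compute gcd(33, 29) = 1.
Since 1 divides 7, solutions exist.

Step 2: Find a particular solution using extended Euclidean algorithm.
We get r₀ = -49, w₀ = 56.
Check: 33*-49 + 29*56 = 7 = 7 ✓

Step 3: Write the general solution.
r = -49 + (29/1)t = -49 + 29t
w = 56 - (33/1)t = 56 - 33t
for any integer t.

r = -49 + 29t, w = 56 - 33t for integer t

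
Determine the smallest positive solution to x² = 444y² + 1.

We seek the smallest positive integers (x, y) with x² - 444y² = 1, i.e., x² = 444y² + 1.
Try successive y values:
y = 1: x² = 444·1² + 1 = 445, not a perfect square
y = 2: x² = 444·2² + 1 = 1777, not a perfect square
y = 3: x² = 444·3² + 1 = 3997, not a perfect square
... continuing the search (or via continued fractions) ...
y = 14: x² = 444·14² + 1 = 87025, x = 295 ✓

Verify: 295² - 444·14² = 87025 - 87024 = 1 ✓

x = 295, y = 14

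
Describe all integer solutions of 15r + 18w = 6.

Step 1: Compute gcd(15, 18) = 3.
Since 3 divides 6, solutions exist.

Step 2: Find a particular solution using extended Euclidean algorithm.
We get r₀ = -2, w₀ = 2.
Check: 15*-2 + 18*2 = 6 = 6 ✓

Step 3: Write the general solution.
r = -2 + (18/3)t = -2 + 6t
w = 2 - (15/3)t = 2 - 5t
for any integer t.

r = -2 + 6t, w = 2 - 5t for integer t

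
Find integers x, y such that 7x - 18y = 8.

Step 1: Check solvability.
gcd(7, 18) = 1
Since 1 divides 8, solutions exist.

Step 2: Apply extended Euclidean algorithm to find gcd.
We find integers such that 7*x0 + 18*y0 = 1

Step 3: Scale the particular solution.
Multiply by 8/1 = 8:
x = -40, y = -16

Step 4: Verify.
7*(-40) - 18*(-16) = 8 = 8 ✓

x = -40, y = -16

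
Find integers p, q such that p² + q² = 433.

We need to find integers p, q > 0 such that p² + q² = 433.
Trying p = 12: q² = 433 - 12² = 433 - 144 = 289
q = 17
Check: 12² + 17² = 144 + 289 = 433 ✓

433 = 12² + 17²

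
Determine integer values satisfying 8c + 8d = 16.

Step 1: Check solvability.
gcd(8, 8) = 8
Since 8 divides 16, solutions exist.

Step 2: Apply extended Euclidean algorithm to find gcd.
We find integers such that 8*x0 + 8*y0 = 8

Step 3: Scale the particular solution.
Multiply by 16/8 = 2:
c = 0, d = 2

Step 4: Verify.
8*(0) + 8*(2) = 16 = 16 ✓

c = 0, d = 2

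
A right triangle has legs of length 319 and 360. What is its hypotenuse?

c² = a² + b² = 319² + 360² = 101761 + 129600 = 231361
c = 481

481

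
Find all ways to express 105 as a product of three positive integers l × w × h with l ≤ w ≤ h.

Iterate l from 1 to ⌊105^(1/3)⌋. For each l dividing 105, iterate w ≥ l with w dividing 105/l, and set h = 105/(l·w).
Triples found (5): (1×1×105), (1×3×35), (1×5×21), (1×7×15), (3×5×7)

(1×1×105), (1×3×35), (1×5×21), (1×7×15), (3×5×7)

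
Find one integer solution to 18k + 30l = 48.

Step 1: Check solvability.
gcd(18, 30) = 6
Since 6 divides 48, solutions exist.

Step 2: Apply extended Euclidean algorithm to find gcd.
We find integers such that 18*x0 + 30*y0 = 6

Step 3: Scale the particular solution.
Multiply by 48/6 = 8:
k = 16, l = -8

Step 4: Verify.
18*(16) + 30*(-8) = 48 = 48 ✓

k = 16, l = -8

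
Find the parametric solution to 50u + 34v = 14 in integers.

Step 1: Compute gcd(50, 34) = 2.
Since 2 divides 14, solutions exist.

Step 2: Find a particular solution using extended Euclidean algorithm.
We get u₀ = -14, v₀ = 21.
Check: 50*-14 + 34*21 = 14 = 14 ✓

Step 3: Write the general solution.
u = -14 + (34/2)t = -14 + 17t
v = 21 - (50/2)t = 21 - 25t
for any integer t.

u = -14 + 17t, v = 21 - 25t for integer t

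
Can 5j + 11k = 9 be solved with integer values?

Step 1: Compute gcd(5, 11).
gcd(5, 11) = 1

Step 2: Check divisibility.
Does 1 divide 9? 9 = 1 x 9, so yes.

By the theorem on linear Diophantine equations, 5j + 11k = 9 has integer solutions if and only if gcd(5, 11) divides 9. Since 1 | 9, solutions exist.

Yes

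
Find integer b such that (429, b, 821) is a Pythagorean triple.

b² = c² - a² = 821² - 429² = 674041 - 184041 = 490000
b = sqrt(490000) = 700

700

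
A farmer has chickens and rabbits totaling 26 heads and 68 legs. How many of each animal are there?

Let c = chickens, r = rabbits.
Heads: c + r = 26
Legs: 2c + 4r = 68
From the first equation, c = 26 - r. Substitute:
2(26 - r) + 4r = 68
52 + 2r = 68
r = (68 - 52)/2 = 8
c = 26 - 8 = 18

Chickens: 18, Rabbits: 8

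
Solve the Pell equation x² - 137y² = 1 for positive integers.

We seek the smallest positive integers (x, y) with x² - 137y² = 1, i.e., x² = 137y² + 1.
Try successive y values:
y = 1: x² = 137·1² + 1 = 138, not a perfect square
y = 2: x² = 137·2² + 1 = 549, not a perfect square
y = 3: x² = 137·3² + 1 = 1234, not a perfect square
... continuing the search (or via continued fractions) ...
y = 519712: x² = 137·519712² + 1 = 37003777123329, x = 6083073 ✓

Verify: 6083073² - 137·519712² = 37003777123329 - 37003777123328 = 1 ✓

x = 6083073, y = 519712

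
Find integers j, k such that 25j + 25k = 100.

Step 1: Check solvability.
gcd(25, 25) = 25
Since 25 divides 100, solutions exist.

Step 2: Apply extended Euclidean algorithm to find gcd.
We find integers such that 25*x0 + 25*y0 = 25

Step 3: Scale the particular solution.
Multiply by 100/25 = 4:
j = 0, k = 4

Step 4: Verify.
25*(0) + 25*(4) = 100 = 100 ✓

j = 0, k = 4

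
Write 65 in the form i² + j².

We need to find integers i, j > 0 such that i² + j² = 65.
Trying i = 1: j² = 65 - 1² = 65 - 1 = 64
j = 8
Check: 1² + 8² = 1 + 64 = 65 ✓

65 = 1² + 8²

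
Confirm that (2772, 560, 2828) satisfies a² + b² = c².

Compute a² + b² = 2772² + 560² = 7683984 + 313600 = 7997584
Compute c² = 2828² = 7997584
Since 7997584 = 7997584, confirmed.

Yes, it is a Pythagorean triple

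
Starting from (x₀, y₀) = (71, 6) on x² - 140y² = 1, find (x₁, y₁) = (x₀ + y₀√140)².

Solutions to x² - Dy² = 1 are generated by powers of (x₀ + y₀√D).
The next solution satisfies x₁ + y₁√140 = (x₀ + y₀√140)², giving:
x₁ = x₀² + 140y₀² = 71² + 140·6² = 5041 + 5040 = 10081
y₁ = 2x₀y₀ = 2·71·6 = 852

Verify: 10081² - 140·852² = 101626561 - 101626560 = 1 ✓

x = 10081, y = 852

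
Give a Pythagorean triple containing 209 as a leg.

We need the other leg and hypotenuse such that 209² + x² = c².
Take x = 120, c = 241: 209² + 120² = 43681 + 14400 = 58081 = 241² ✓
Triple: (209, 120, 241)

(209, 120, 241)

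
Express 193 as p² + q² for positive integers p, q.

We need to find integers p, q > 0 such that p² + q² = 193.
Trying p = 7: q² = 193 - 7² = 193 - 49 = 144
q = 12
Check: 7² + 12² = 49 + 144 = 193 ✓

193 = 7² + 12²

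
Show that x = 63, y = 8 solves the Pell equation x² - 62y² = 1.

Compute x² = 63² = 3969
Compute 62y² = 62·8² = 62·64 = 3968
x² - 62y² = 3969 - 3968 = 1
Since this equals 1, (63, 8) is a solution.

Yes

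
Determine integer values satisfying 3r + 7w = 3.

Step 1: Check solvability.
gcd(3, 7) = 1
Since 1 divides 3, solutions exist.

Step 2: Apply extended Euclidean algorithm to find gcd.
We find integers such that 3*x0 + 7*y0 = 1

Step 3: Scale the particular solution.
Multiply by 3/1 = 3:
r = -6, w = 3

Step 4: Verify.
3*(-6) + 7*(3) = 3 = 3 ✓

r = -6, w = 3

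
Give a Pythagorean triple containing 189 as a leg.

We need the other leg and hypotenuse such that 189² + x² = c².
Take x = 340, c = 389: 189² + 340² = 35721 + 115600 = 151321 = 389² ✓
Triple: (189, 340, 389)

(189, 340, 389)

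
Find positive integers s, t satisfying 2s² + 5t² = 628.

Try small values of s and check whether (628 - 2s²)/5 is a perfect square.
s = 8: 2·8² = 128, so 5t² = 628 - 128 = 500, giving t² = 100, t = 10.
Check: 2·8² + 5·10² = 128 + 500 = 628 ✓

s = 8, t = 10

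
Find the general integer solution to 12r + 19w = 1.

Step 1: Compute gcd(12, 19) = 1.
Since 1 divides 1, solutions exist.

Step 2: Find a particular solution using extended Euclidean algorithm.
We get r₀ = 8, w₀ = -5.
Check: 12*8 + 19*-5 = 1 = 1 ✓

Step 3: Write the general solution.
r = 8 + (19/1)t = 8 + 19t
w = -5 - (12/1)t = -5 - 12t
for any integer t.

r = 8 + 19t, w = -5 - 12t for integer t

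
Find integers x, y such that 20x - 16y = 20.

Step 1: Check solvability.
gcd(20, 16) = 4
Since 4 divides 20, solutions exist.

Step 2: Apply extended Euclidean algorithm to find gcd.
We find integers such that 20*x0 + 16*y0 = 4

Step 3: Scale the particular solution.
Multiply by 20/4 = 5:
x = 5, y = 5

Step 4: Verify.
20*(5) - 16*(5) = 20 = 20 ✓

x = 5, y = 5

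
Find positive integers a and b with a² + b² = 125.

We need to find integers a, b > 0 such that a² + b² = 125.
Trying a = 2: b² = 125 - 2² = 125 - 4 = 121
b = 11
Check: 2² + 11² = 4 + 121 = 125 ✓

125 = 2² + 11²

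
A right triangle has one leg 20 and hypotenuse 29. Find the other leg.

a² = c² - b² = 841 - 400 = 441
a = 21

21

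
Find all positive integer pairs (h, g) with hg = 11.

The positive divisors of 11 are: 1, 11.
Each divisor d gives the pair (d, 11/d):
(1, 11), (11, 1)

(1, 11), (11, 1)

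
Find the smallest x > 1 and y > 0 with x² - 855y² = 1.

We seek the smallest positive integers (x, y) with x² - 855y² = 1, i.e., x² = 855y² + 1.
Try successive y values:
y = 1: x² = 855·1² + 1 = 856, not a perfect square
y = 2: x² = 855·2² + 1 = 3421, not a perfect square
y = 3: x² = 855·3² + 1 = 7696, not a perfect square
... continuing the search (or via continued fractions) ...
y = 104: x² = 855·104² + 1 = 9247681, x = 3041 ✓

Verify: 3041² - 855·104² = 9247681 - 9247680 = 1 ✓

x = 3041, y = 104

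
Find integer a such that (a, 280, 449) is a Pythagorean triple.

a² = c² - b² = 449² - 280² = 201601 - 78400 = 123201
a = sqrt(123201) = 351

351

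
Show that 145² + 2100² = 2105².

Compute a² + b²:
145² + 2100² = 21025 + 4410000 = 4431025
Compute c²:
2105² = 4431025
Since 4431025 = 4431025, it is a Pythagorean triple.

Yes, it is a Pythagorean triple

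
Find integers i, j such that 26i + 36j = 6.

Step 1: Check solvability.
gcd(26, 36) = 2
Since 2 divides 6, solutions exist.

Step 2: Apply extended Euclidean algorithm to find gcd.
We find integers such that 26*x0 + 36*y0 = 2

Step 3: Scale the particular solution.
Multiply by 6/2 = 3:
i = 21, j = -15

Step 4: Verify.
26*(21) + 36*(-15) = 6 = 6 ✓

i = 21, j = -15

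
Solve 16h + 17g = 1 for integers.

Step 1: Check solvability.
gcd(16, 17) = 1
Since 1 divides 1, solutions exist.

Step 2: Apply extended Euclidean algorithm to find gcd.
We find integers such that 16*x0 + 17*y0 = 1

Step 3: Scale the particular solution.
Multiply by 1/1 = 1:
h = -1, g = 1

Step 4: Verify.
16*(-1) + 17*(1) = 1 = 1 ✓

h = -1, g = 1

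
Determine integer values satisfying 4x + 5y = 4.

Step 1: Check solvability.
gcd(4, 5) = 1
Since 1 divides 4, solutions exist.

Step 2: Apply extended Euclidean algorithm to find gcd.
We find integers such that 4*x0 + 5*y0 = 1

Step 3: Scale the particular solution.
Multiply by 4/1 = 4:
x = -4, y = 4

Step 4: Verify.
4*(-4) + 5*(4) = 4 = 4 ✓

x = -4, y = 4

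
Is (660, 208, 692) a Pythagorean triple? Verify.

Compute a² + b² = 660² + 208² = 435600 + 43264 = 478864
Compute c² = 692² = 478864
Since 478864 = 478864, confirmed.

Yes, it is a Pythagorean triple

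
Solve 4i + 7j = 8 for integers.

Step 1: Check solvability.
gcd(4, 7) = 1
Since 1 divides 8, solutions exist.

Step 2: Apply extended Euclidean algorithm to find gcd.
We find integers such that 4*x0 + 7*y0 = 1

Step 3: Scale the particular solution.
Multiply by 8/1 = 8:
i = 16, j = -8

Step 4: Verify.
4*(16) + 7*(-8) = 8 = 8 ✓

i = 16, j = -8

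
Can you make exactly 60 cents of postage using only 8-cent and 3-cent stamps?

We need non-negative x, y with 8x + 3y = 60.
gcd(8, 3) = 1 divides 60, so integer solutions exist.
Search for a non-negative one: x = 0 gives 3y = 60 - 0 = 60, so y = 20.
Check: 8·0 + 3·20 = 60 ✓

Yes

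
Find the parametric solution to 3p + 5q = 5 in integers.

Step 1: Compute gcd(3, 5) = 1.
Since 1 divides 5, solutions exist.

Step 2: Find a particular solution using extended Euclidean algorithm.
We get p₀ = 10, q₀ = -5.
Check: 3*10 + 5*-5 = 5 = 5 ✓

Step 3: Write the general solution.
p = 10 + (5/1)t = 10 + 5t
q = -5 - (3/1)t = -5 - 3t
for any integer t.

p = 10 + 5t, q = -5 - 3t for integer t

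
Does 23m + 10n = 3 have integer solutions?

Step 1: Compute gcd(23, 10).
gcd(23, 10) = 1

Step 2: Check divisibility.
Does 1 divide 3? 3 = 1 x 3, so yes.

By the theorem on linear Diophantine equations, 23m + 10n = 3 has integer solutions if and only if gcd(23, 10) divides 3. Since 1 | 3, solutions exist.

Yes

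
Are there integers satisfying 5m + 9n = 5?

Step 1: Compute gcd(5, 9).
gcd(5, 9) = 1

Step 2: Check divisibility.
Does 1 divide 5? 5 = 1 x 5, so yes.

By the theorem on linear Diophantine equations, 5m + 9n = 5 has integer solutions if and only if gcd(5, 9) divides 5. Since 1 | 5, solutions exist.

Yes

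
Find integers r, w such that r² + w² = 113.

We need to find integers r, w > 0 such that r² + w² = 113.
Trying r = 7: w² = 113 - 7² = 113 - 49 = 64
w = 8
Check: 7² + 8² = 49 + 64 = 113 ✓

113 = 7² + 8²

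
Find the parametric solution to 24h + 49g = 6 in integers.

Step 1: Compute gcd(24, 49) = 1.
Since 1 divides 6, solutions exist.

Step 2: Find a particular solution using extended Euclidean algorithm.
We get h₀ = -12, g₀ = 6.
Check: 24*-12 + 49*6 = 6 = 6 ✓

Step 3: Write the general solution.
h = -12 + (49/1)t = -12 + 49t
g = 6 - (24/1)t = 6 - 24t
for any integer t.

h = -12 + 49t, g = 6 - 24t for integer t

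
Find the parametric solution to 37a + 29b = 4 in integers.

Step 1: Compute gcd(37, 29) = 1.
Since 1 divides 4, solutions exist.

Step 2: Find a particular solution using extended Euclidean algorithm.
We get a₀ = 44, b₀ = -56.
Check: 37*44 + 29*-56 = 4 = 4 ✓

Step 3: Write the general solution.
a = 44 + (29/1)t = 44 + 29t
b = -56 - (37/1)t = -56 - 37t
for any integer t.

a = 44 + 29t, b = -56 - 37t for integer t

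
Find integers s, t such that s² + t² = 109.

We need to find integers s, t > 0 such that s² + t² = 109.
Trying s = 3: t² = 109 - 3² = 109 - 9 = 100
t = 10
Check: 3² + 10² = 9 + 100 = 109 ✓

109 = 3² + 10²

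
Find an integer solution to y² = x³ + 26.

Try small integer x values and check whether x³ + 26 is a perfect square.
x = -1: x³ + 26 = -1³ + 26 = -1 + 26 = 25
Is 25 a perfect square? 5² = 25 ✓
So (x, y) = (-1, 5) is a solution.

x = -1, y = 5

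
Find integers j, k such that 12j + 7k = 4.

Step 1: Check solvability.
gcd(12, 7) = 1
Since 1 divides 4, solutions exist.

Step 2: Apply extended Euclidean algorithm to find gcd.
We find integers such that 12*x0 + 7*y0 = 1

Step 3: Scale the particular solution.
Multiply by 4/1 = 4:
j = 12, k = -20

Step 4: Verify.
12*(12) + 7*(-20) = 4 = 4 ✓

j = 12, k = -20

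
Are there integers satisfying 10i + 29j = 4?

Step 1: Compute gcd(10, 29).
gcd(10, 29) = 1

Step 2: Check divisibility.
Does 1 divide 4? 4 = 1 x 4, so yes.

By the theorem on linear Diophantine equations, 10i + 29j = 4 has integer solutions if and only if gcd(10, 29) divides 4. Since 1 | 4, solutions exist.

Yes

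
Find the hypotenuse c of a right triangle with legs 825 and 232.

c² = a² + b² = 825² + 232² = 680625 + 53824 = 734449
c = sqrt(734449) = 857

857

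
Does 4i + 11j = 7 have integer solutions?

Step 1: Compute gcd(4, 11).
gcd(4, 11) = 1

Step 2: Check divisibility.
Does 1 divide 7? 7 = 1 x 7, so yes.

By the theorem on linear Diophantine equations, 4i + 11j = 7 has integer solutions if and only if gcd(4, 11) divides 7. Since 1 | 7, solutions exist.

Yes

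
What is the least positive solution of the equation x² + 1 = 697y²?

We need x² = 697y² - 1. Try successive y:
y = 1: x² = 697·1² - 1 = 696, not a perfect square
y = 2: x² = 697·2² - 1 = 2787, not a perfect square
y = 3: x² = 697·3² - 1 = 6272, not a perfect square
...
y = 5: x² = 697·5² - 1 = 17424 = 132² ✓
Check: 132² - 697·5² = 17424 - 17425 = -1 ✓

x = 132, y = 5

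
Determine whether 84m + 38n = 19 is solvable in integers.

Step 1: Compute gcd(84, 38).
gcd(84, 38) = 2

Step 2: Check divisibility.
Does 2 divide 19? 19 = 2 x 9 + 1, so no.

By the theorem on linear Diophantine equations, 84m + 38n = 19 has integer solutions if and only if gcd(84, 38) divides 19. Since 2 does not divide 19, no solutions exist.

No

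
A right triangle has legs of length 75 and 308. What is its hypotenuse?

c² = a² + b² = 75² + 308² = 5625 + 94864 = 100489
c = 317

317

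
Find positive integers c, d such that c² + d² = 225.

Search for c with 225 - c² a perfect square.
c = 9: 225 - 9² = 225 - 81 = 144 = 12² ✓
So c = 9, d = 12.

c = 9, d = 12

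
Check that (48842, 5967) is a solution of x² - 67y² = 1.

Compute x² = 48842² = 2385540964
Compute 67y² = 67·5967² = 67·35605089 = 2385540963
x² - 67y² = 2385540964 - 2385540963 = 1
Since this equals 1, (48842, 5967) is a solution.

Yes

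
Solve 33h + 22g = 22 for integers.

Step 1: Check solvability.
gcd(33, 22) = 11
Since 11 divides 22, solutions exist.

Step 2: Apply extended Euclidean algorithm to find gcd.
We find integers such that 33*x0 + 22*y0 = 11

Step 3: Scale the particular solution.
Multiply by 22/11 = 2:
h = 2, g = -2

Step 4: Verify.
33*(2) + 22*(-2) = 22 = 22 ✓

h = 2, g = -2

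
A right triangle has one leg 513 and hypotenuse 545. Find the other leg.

b² = c² - a² = 297025 - 263169 = 33856
b = 184

184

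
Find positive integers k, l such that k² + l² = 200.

Search for k with 200 - k² a perfect square.
k = 2: 200 - 2² = 200 - 4 = 196 = 14² ✓
So k = 2, l = 14.

k = 2, l = 14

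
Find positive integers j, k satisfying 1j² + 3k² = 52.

Try small values of j and check whether (52 - 1j²)/3 is a perfect square.
j = 2: 1·2² = 4, so 3k² = 52 - 4 = 48, giving k² = 16, k = 4.
Check: 1·2² + 3·4² = 4 + 48 = 52 ✓

j = 2, k = 4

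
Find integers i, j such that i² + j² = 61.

We need to find integers i, j > 0 such that i² + j² = 61.
Trying i = 5: j² = 61 - 5² = 61 - 25 = 36
j = 6
Check: 5² + 6² = 25 + 36 = 61 ✓

61 = 5² + 6²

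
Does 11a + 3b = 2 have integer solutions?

Step 1: Compute gcd(11, 3).
gcd(11, 3) = 1

Step 2: Check divisibility.
Does 1 divide 2? 2 = 1 x 2, so yes.

By the theorem on linear Diophantine equations, 11a + 3b = 2 has integer solutions if and only if gcd(11, 3) divides 2. Since 1 | 2, solutions exist.

Yes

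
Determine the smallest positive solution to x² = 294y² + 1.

We seek the smallest positive integers (x, y) with x² - 294y² = 1, i.e., x² = 294y² + 1.
Try successive y values:
y = 1: x² = 294·1² + 1 = 295, not a perfect square
y = 2: x² = 294·2² + 1 = 1177, not a perfect square
y = 3: x² = 294·3² + 1 = 2647, not a perfect square
... continuing the search (or via continued fractions) ...
y = 280: x² = 294·280² + 1 = 23049601, x = 4801 ✓

Verify: 4801² - 294·280² = 23049601 - 23049600 = 1 ✓

x = 4801, y = 280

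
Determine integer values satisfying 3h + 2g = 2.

Step 1: Check solvability.
gcd(3, 2) = 1
Since 1 divides 2, solutions exist.

Step 2: Apply extended Euclidean algorithm to find gcd.
We find integers such that 3*x0 + 2*y0 = 1

Step 3: Scale the particular solution.
Multiply by 2/1 = 2:
h = 2, g = -2

Step 4: Verify.
3*(2) + 2*(-2) = 2 = 2 ✓

h = 2, g = -2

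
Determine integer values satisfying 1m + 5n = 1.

Step 1: Check solvability.
gcd(1, 5) = 1
Since 1 divides 1, solutions exist.

Step 2: Apply extended Euclidean algorithm to find gcd.
We find integers such that 1*x0 + 5*y0 = 1

Step 3: Scale the particular solution.
Multiply by 1/1 = 1:
m = 1, n = 0

Step 4: Verify.
1*(1) + 5*(0) = 1 = 1 ✓

m = 1, n = 0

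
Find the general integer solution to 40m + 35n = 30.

Step 1: Compute gcd(40, 35) = 5.
Since 5 divides 30, solutions exist.

Step 2: Find a particular solution using extended Euclidean algorithm.
We get m₀ = 6, n₀ = -6.
Check: 40*6 + 35*-6 = 30 = 30 ✓

Step 3: Write the general solution.
m = 6 + (35/5)t = 6 + 7t
n = -6 - (40/5)t = -6 - 8t
for any integer t.

m = 6 + 7t, n = -6 - 8t for integer t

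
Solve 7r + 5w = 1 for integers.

Step 1: Check solvability.
gcd(7, 5) = 1
Since 1 divides 1, solutions exist.

Step 2: Apply extended Euclidean algorithm to find gcd.
We find integers such that 7*x0 + 5*y0 = 1

Step 3: Scale the particular solution.
Multiply by 1/1 = 1:
r = -2, w = 3

Step 4: Verify.
7*(-2) + 5*(3) = 1 = 1 ✓

r = -2, w = 3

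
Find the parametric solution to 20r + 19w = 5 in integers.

Step 1: Compute gcd(20, 19) = 1.
Since 1 divides 5, solutions exist.

Step 2: Find a particular solution using extended Euclidean algorithm.
We get r₀ = 5, w₀ = -5.
Check: 20*5 + 19*-5 = 5 = 5 ✓

Step 3: Write the general solution.
r = 5 + (19/1)t = 5 + 19t
w = -5 - (20/1)t = -5 - 20t
for any integer t.

r = 5 + 19t, w = -5 - 20t for integer t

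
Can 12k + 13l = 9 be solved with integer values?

Step 1: Compute gcd(12, 13).
gcd(12, 13) = 1

Step 2: Check divisibility.
Does 1 divide 9? 9 = 1 x 9, so yes.

By the theorem on linear Diophantine equations, 12k + 13l = 9 has integer solutions if and only if gcd(12, 13) divides 9. Since 1 | 9, solutions exist.

Yes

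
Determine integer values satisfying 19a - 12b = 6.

Step 1: Check solvability.
gcd(19, 12) = 1
Since 1 divides 6, solutions exist.

Step 2: Apply extended Euclidean algorithm to find gcd.
We find integers such that 19*x0 + 12*y0 = 1

Step 3: Scale the particular solution.
Multiply by 6/1 = 6:
a = -30, b = -48

Step 4: Verify.
19*(-30) - 12*(-48) = 6 = 6 ✓

a = -30, b = -48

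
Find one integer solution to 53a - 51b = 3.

Step 1: Check solvability.
gcd(53, 51) = 1
Since 1 divides 3, solutions exist.

Step 2: Apply extended Euclidean algorithm to find gcd.
We find integers such that 53*x0 + 51*y0 = 1

Step 3: Scale the particular solution.
Multiply by 3/1 = 3:
a = -75, b = -78

Step 4: Verify.
53*(-75) - 51*(-78) = 3 = 3 ✓

a = -75, b = -78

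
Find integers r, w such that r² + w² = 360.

We need to find integers r, w > 0 such that r² + w² = 360.
Trying r = 6: w² = 360 - 6² = 360 - 36 = 324
w = 18
Check: 6² + 18² = 36 + 324 = 360 ✓

360 = 6² + 18²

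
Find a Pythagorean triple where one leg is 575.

We need the other leg and hypotenuse such that 575² + x² = c².
Take x = 1260, c = 1385: 575² + 1260² = 330625 + 1587600 = 1918225 = 1385² ✓
Triple: (575, 1260, 1385)

(575, 1260, 1385)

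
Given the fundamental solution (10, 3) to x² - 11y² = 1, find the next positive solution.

Solutions to x² - Dy² = 1 are generated by powers of (x₀ + y₀√D).
The next solution satisfies x₁ + y₁√11 = (x₀ + y₀√11)², giving:
x₁ = x₀² + 11y₀² = 10² + 11·3² = 100 + 99 = 199
y₁ = 2x₀y₀ = 2·10·3 = 60

Verify: 199² - 11·60² = 39601 - 39600 = 1 ✓

x = 199, y = 60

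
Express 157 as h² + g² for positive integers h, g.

We need to find integers h, g > 0 such that h² + g² = 157.
Trying h = 6: g² = 157 - 6² = 157 - 36 = 121
g = 11
Check: 6² + 11² = 36 + 121 = 157 ✓

157 = 6² + 11²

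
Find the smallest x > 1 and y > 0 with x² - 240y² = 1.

We seek the smallest positive integers (x, y) with x² - 240y² = 1, i.e., x² = 240y² + 1.
Try successive y values:
y = 1: x² = 240·1² + 1 = 241, not a perfect square
y = 2: x² = 240·2² + 1 = 961, x = 31 ✓

Verify: 31² - 240·2² = 961 - 960 = 1 ✓

x = 31, y = 2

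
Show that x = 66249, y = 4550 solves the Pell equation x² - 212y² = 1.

Compute x² = 66249² = 4388930001
Compute 212y² = 212·4550² = 212·20702500 = 4388930000
x² - 212y² = 4388930001 - 4388930000 = 1
Since this equals 1, (66249, 4550) is a solution.

Yes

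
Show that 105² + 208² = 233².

Compute a² + b²:
105² + 208² = 11025 + 43264 = 54289
Compute c²:
233² = 54289
Since 54289 = 54289, it is a Pythagorean triple.

Yes, it is a Pythagorean triple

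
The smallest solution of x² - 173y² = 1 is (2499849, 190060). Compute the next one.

Solutions to x² - Dy² = 1 are generated by powers of (x₀ + y₀√D).
The next solution satisfies x₁ + y₁√173 = (x₀ + y₀√173)², giving:
x₁ = x₀² + 173y₀² = 2499849² + 173·190060² = 6249245022801 + 6249245022800 = 12498490045601
y₁ = 2x₀y₀ = 2·2499849·190060 = 950242601880

Verify: 12498490045601² - 173·950242601880² = 156212253419987287059451201 - 156212253419987287059451200 = 1 ✓

x = 12498490045601, y = 950242601880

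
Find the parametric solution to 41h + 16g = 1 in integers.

Step 1: Compute gcd(41, 16) = 1.
Since 1 divides 1, solutions exist.

Step 2: Find a particular solution using extended Euclidean algorithm.
We get h₀ = -7, g₀ = 18.
Check: 41*-7 + 16*18 = 1 = 1 ✓

Step 3: Write the general solution.
h = -7 + (16/1)t = -7 + 16t
g = 18 - (41/1)t = 18 - 41t
for any integer t.

h = -7 + 16t, g = 18 - 41t for integer t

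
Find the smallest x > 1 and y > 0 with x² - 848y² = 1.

We seek the smallest positive integers (x, y) with x² - 848y² = 1, i.e., x² = 848y² + 1.
Try successive y values:
y = 1: x² = 848·1² + 1 = 849, not a perfect square
y = 2: x² = 848·2² + 1 = 3393, not a perfect square
y = 3: x² = 848·3² + 1 = 7633, not a perfect square
... continuing the search (or via continued fractions) ...
y = 2275: x² = 848·2275² + 1 = 4388930001, x = 66249 ✓

Verify: 66249² - 848·2275² = 4388930001 - 4388930000 = 1 ✓

x = 66249, y = 2275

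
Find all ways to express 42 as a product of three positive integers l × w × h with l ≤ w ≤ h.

Iterate l from 1 to ⌊42^(1/3)⌋. For each l dividing 42, iterate w ≥ l with w dividing 42/l, and set h = 42/(l·w).
Triples found (5): (1×1×42), (1×2×21), (1×3×14), (1×6×7), (2×3×7)

(1×1×42), (1×2×21), (1×3×14), (1×6×7), (2×3×7)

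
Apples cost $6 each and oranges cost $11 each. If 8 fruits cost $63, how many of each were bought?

Let a = apples, o = oranges.
a + o = 8
6a + 11o = 63
Substitute o = 8 - a:
6a + 11(8 - a) = 63
(6 - 11)a = 63 - 88
-5a = -25
a = 5, o = 8 - 5 = 3

Apples: 5, Oranges: 3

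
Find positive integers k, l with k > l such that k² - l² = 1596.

Factor: k² - l² = (k+l)(k-l) = 1596.
We need two factors of 1596 with the same parity.
Use k+l = 798 and k-l = 2 (product 798·2 = 1596).
Adding: 2k = 800, so k = 400.
Subtracting: 2l = 796, so l = 398.
Check: 400² - 398² = 160000 - 158404 = 1596 ✓

k = 400, l = 398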